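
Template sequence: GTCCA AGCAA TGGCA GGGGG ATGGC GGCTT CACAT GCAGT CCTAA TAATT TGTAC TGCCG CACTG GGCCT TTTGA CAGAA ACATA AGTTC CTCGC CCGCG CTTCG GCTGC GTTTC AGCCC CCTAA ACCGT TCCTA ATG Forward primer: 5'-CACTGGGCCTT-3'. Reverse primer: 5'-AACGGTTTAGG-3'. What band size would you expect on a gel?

71 bp

The forward primer matches the template at positions 61–71.
Taking the reverse complement of AACGGTTTAGG gives CCTAAACCGTT, found at positions 121–131 on the template; the primer anneals here to the top strand with its 3' end pointing upstream.
The product runs from position 61 to position 131, so its length is 131 − 61 + 1 = 71 bp.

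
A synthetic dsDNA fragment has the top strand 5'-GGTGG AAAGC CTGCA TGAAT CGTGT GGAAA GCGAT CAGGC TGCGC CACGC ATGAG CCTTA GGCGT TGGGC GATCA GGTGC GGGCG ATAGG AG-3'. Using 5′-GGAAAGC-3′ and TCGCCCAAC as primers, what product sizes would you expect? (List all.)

69 bp, 47 bp

The forward primer GGAAAGC matches the top strand at positions 4–10, 26–32.
The reverse primer's reverse complement is GTTGGGCGA, matching at positions 64–72.
Each forward site pairs with the reverse site to give a product ending at position 72: sizes 69, 47 bp.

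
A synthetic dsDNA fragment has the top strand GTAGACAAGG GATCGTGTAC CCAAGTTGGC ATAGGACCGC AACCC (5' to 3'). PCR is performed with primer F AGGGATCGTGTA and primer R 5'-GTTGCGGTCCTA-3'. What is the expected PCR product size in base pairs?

The forward primer matches the template at positions 8–19.
The reverse primer's reverse complement is TAGGACCGCAAC, which matches the template at positions 32–43.
The product runs from position 8 to position 43, so its length is 43 − 8 + 1 = 36 bp.

36 bp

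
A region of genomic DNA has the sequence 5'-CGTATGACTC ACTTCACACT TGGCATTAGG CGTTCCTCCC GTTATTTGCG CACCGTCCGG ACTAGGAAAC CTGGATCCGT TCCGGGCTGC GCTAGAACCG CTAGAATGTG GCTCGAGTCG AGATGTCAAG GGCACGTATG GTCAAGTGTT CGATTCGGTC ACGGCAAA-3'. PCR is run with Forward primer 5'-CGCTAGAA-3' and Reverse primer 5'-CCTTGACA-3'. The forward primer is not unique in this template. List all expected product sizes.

42 bp, 33 bp

The forward primer CGCTAGAA matches the top strand at positions 90–97, 99–106.
The reverse primer's reverse complement is TGTCAAGG, matching at positions 124–131.
Each forward site pairs with the reverse site to give a product ending at position 131: sizes 42, 33 bp.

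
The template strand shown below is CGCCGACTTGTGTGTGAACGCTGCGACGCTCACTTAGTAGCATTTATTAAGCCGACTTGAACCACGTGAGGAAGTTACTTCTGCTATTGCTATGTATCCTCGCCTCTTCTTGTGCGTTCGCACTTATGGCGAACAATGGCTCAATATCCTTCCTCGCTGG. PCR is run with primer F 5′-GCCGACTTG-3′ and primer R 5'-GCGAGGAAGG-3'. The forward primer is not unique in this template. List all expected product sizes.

156 bp, 107 bp

The forward primer GCCGACTTG matches the top strand at positions 2–10, 51–59.
The reverse primer's reverse complement is CCTTCCTCGC, matching at positions 148–157.
Each forward site pairs with the reverse site to give a product ending at position 157: sizes 156, 107 bp.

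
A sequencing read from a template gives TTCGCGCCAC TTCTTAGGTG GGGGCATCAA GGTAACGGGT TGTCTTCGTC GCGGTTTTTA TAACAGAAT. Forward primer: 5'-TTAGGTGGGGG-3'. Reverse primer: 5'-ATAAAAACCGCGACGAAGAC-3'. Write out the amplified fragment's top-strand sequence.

Forward primer TTAGGTGGGGG is found on the top strand at positions 14–24.
The reverse primer's reverse complement is GTCTTCGTCGCGGTTTTTAT, which matches the template at positions 42–61.
The product is the template from position 14 through 61 (48 bp).

5'-TTAGGTGGGGGCATCAAGGTAACGGGTTGTCTTCGTCGCGGTTTTTAT-3'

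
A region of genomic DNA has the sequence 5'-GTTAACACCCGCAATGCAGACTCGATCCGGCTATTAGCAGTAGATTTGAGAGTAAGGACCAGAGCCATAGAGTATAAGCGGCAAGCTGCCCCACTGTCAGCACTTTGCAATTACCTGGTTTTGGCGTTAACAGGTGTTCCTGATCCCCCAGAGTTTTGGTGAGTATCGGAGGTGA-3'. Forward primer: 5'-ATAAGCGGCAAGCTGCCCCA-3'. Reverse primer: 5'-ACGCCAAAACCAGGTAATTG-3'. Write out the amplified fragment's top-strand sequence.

5'-ATAAGCGGCAAGCTGCCCCACTGTCAGCACTTTGCAATTACCTGGTTTTGGCGT-3'

The forward primer matches the template at positions 74–93.
Reverse complement of the reverse primer: CAATTACCTGGTTTTGGCGT. This occurs on the top strand at positions 108–127.
The product is the template from position 74 through 127 (54 bp).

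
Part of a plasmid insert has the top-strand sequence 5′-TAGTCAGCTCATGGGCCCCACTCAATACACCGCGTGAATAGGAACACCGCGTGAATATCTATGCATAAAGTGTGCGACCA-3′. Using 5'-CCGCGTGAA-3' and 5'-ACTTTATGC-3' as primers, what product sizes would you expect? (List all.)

The forward primer CCGCGTGAA matches the top strand at positions 30–38, 47–55.
The reverse primer's reverse complement is GCATAAAGT, matching at positions 63–71.
Each forward site pairs with the reverse site to give a product ending at position 71: sizes 42, 25 bp.

42 bp, 25 bp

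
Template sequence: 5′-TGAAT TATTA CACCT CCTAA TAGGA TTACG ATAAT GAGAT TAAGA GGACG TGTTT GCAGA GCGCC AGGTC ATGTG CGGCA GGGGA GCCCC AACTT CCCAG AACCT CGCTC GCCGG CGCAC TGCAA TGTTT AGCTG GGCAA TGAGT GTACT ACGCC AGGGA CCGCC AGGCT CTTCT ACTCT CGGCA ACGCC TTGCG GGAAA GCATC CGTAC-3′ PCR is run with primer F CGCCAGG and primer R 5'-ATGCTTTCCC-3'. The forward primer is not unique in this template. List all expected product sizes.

143 bp, 53 bp, 43 bp

The forward primer CGCCAGG matches the top strand at positions 62–68, 152–158, 162–168.
The reverse primer's reverse complement is GGGAAAGCAT, matching at positions 195–204.
Each forward site pairs with the reverse site to give a product ending at position 204: sizes 143, 53, 43 bp.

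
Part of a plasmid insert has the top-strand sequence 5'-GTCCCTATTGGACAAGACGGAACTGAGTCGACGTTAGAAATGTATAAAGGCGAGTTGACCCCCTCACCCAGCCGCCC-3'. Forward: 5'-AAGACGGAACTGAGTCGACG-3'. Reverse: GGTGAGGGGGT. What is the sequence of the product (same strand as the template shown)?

5'-AAGACGGAACTGAGTCGACGTTAGAAATGTATAAAGGCGAGTTGACCCCCTCACC-3'

The forward primer matches the template at positions 14–33.
The reverse primer's reverse complement is ACCCCCTCACC, which matches the template at positions 58–68.
The product is the template from position 14 through 68 (55 bp).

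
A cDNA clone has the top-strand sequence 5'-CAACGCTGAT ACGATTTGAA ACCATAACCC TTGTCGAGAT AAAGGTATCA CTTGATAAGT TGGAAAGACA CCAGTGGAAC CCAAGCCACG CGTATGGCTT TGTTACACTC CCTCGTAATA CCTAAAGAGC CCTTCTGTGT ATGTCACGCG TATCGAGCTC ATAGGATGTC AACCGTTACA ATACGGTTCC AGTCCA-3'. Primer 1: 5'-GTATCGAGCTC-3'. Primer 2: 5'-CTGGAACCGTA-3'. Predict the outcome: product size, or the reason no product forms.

Primer 1 (GTATCGAGCTC) matches the top strand at positions 150–160; it acts as a forward primer.
Primer 2's reverse complement is TACGGTTCCAG, matching the top strand at positions 182–192; it acts as a reverse primer.
The 3' ends face each other across positions 150–192, giving a 43 bp product.

Yes — a 43 bp product.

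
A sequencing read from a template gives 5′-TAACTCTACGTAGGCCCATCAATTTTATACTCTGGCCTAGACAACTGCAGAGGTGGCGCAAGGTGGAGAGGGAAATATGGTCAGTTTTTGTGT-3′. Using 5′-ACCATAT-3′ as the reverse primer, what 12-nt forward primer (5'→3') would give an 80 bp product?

5'-AACTCTACGTAG-3'

The reverse primer's reverse complement ATATGGT matches the template at positions 75–81, so the product ends at position 81.
An 80 bp product then starts at position 81 − 80 + 1 = 2.
The forward primer is identical to the top strand there: AACTCTACGTAG.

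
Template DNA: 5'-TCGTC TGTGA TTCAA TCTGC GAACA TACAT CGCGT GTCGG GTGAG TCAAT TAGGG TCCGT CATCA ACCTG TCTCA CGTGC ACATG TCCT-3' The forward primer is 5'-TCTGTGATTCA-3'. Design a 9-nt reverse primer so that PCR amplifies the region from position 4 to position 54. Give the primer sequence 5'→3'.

5'-CCTAATTGA-3'

The product's 3' end on the top strand is position 54.
The reverse primer anneals to the top strand over positions 46–54, i.e. to TCAATTAGG.
Its sequence written 5'→3' is the reverse complement: CCTAATTGA.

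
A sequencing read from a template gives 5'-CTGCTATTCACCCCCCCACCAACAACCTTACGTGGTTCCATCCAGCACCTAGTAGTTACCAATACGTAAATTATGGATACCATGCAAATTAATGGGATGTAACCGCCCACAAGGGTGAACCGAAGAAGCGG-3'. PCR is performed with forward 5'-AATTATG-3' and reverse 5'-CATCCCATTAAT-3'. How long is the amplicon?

Forward primer AATTATG is found on the top strand at positions 69–75.
The reverse primer's reverse complement is ATTAATGGGATG, which matches the template at positions 88–99.
Amplicon spans positions 69–99: 31 bp.

31 bp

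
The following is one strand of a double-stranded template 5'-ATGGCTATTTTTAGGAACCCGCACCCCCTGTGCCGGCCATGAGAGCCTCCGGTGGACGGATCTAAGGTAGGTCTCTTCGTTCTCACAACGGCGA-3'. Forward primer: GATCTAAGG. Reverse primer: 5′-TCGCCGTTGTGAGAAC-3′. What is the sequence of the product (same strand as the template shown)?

5'-GATCTAAGGTAGGTCTCTTCGTTCTCACAACGGCGA-3'

Forward primer GATCTAAGG is found on the top strand at positions 59–67.
Taking the reverse complement of TCGCCGTTGTGAGAAC gives GTTCTCACAACGGCGA, found at positions 79–94 on the template; the primer anneals here to the top strand with its 3' end pointing upstream.
The product is the template from position 59 through 94 (36 bp).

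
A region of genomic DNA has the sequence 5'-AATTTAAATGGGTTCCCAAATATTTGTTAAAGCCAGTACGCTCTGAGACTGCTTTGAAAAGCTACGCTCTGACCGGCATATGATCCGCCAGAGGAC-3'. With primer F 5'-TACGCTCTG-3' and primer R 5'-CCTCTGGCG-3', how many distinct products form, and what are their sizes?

Two products: 58 bp, 32 bp

The forward primer TACGCTCTG matches the top strand at positions 37–45, 63–71.
The reverse primer's reverse complement is CGCCAGAGG, matching at positions 86–94.
Each forward site pairs with the reverse site to give a product ending at position 94: sizes 58, 32 bp.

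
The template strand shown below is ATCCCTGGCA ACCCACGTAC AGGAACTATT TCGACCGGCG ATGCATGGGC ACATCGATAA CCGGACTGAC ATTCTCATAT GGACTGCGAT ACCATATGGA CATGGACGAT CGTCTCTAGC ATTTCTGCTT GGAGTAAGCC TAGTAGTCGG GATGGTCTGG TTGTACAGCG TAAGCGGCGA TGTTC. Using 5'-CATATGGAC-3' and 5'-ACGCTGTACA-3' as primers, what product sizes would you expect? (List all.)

The forward primer CATATGGAC matches the top strand at positions 76–84, 93–101.
The reverse primer's reverse complement is TGTACAGCGT, matching at positions 162–171.
Each forward site pairs with the reverse site to give a product ending at position 171: sizes 96, 79 bp.

96 bp, 79 bp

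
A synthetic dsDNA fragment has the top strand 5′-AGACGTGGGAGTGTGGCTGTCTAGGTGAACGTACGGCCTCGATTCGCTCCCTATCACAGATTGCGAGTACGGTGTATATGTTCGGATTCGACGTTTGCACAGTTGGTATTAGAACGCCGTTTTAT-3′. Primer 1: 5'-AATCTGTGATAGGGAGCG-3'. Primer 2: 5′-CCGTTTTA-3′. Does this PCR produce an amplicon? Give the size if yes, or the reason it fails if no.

No product — the primers' 3' ends point away from each other.

Primer 1 (AATCTGTGATAGGGAGCG) has reverse complement CGCTCCCTATCACAGATT, which matches the top strand at positions 45–62; primer 1 anneals to the top strand there with its 3' end pointing upstream toward position 45.
Primer 2 (CCGTTTTA) matches the top strand directly at positions 117–124; it anneals to the bottom strand with its 3' end pointing downstream toward position 124.
The 3' ends diverge (primer 1 extends toward position 1, primer 2 toward position 125), so the primers never converge on a shared product.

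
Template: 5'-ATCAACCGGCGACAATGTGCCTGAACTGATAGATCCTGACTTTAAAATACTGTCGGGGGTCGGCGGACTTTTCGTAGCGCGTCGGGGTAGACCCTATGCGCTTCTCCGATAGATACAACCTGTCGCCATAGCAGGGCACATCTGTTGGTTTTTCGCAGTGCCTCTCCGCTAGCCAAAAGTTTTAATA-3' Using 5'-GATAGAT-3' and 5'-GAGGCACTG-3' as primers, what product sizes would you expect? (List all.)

The forward primer GATAGAT matches the top strand at positions 28–34, 108–114.
The reverse primer's reverse complement is CAGTGCCTC, matching at positions 156–164.
Each forward site pairs with the reverse site to give a product ending at position 164: sizes 137, 57 bp.

137 bp, 57 bp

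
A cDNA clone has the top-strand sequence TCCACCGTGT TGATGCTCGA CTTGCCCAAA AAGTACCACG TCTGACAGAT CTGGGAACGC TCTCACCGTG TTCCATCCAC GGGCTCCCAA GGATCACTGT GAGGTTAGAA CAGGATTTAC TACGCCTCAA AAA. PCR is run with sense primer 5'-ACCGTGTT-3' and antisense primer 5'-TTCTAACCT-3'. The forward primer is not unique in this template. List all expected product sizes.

The forward primer ACCGTGTT matches the top strand at positions 4–11, 65–72.
The reverse primer's reverse complement is AGGTTAGAA, matching at positions 102–110.
Each forward site pairs with the reverse site to give a product ending at position 110: sizes 107, 46 bp.

107 bp, 46 bp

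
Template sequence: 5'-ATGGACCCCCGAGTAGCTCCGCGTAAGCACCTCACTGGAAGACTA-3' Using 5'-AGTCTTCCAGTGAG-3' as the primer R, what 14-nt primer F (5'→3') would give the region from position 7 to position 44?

5'-CCCCGAGTAGCTCC-3'

The reverse primer's reverse complement CTCACTGGAAGACT matches the template at positions 31–44; the product starts at position 7.
The forward primer is identical to the top strand over positions 7–20: CCCCGAGTAGCTCC.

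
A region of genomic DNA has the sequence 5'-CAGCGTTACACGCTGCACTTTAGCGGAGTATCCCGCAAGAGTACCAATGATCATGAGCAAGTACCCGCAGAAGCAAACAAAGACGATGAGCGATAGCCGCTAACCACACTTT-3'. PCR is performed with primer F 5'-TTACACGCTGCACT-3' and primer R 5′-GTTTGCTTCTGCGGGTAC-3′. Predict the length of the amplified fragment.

Scanning the template, TTACACGCTGCACT occurs at positions 6–19; this primer anneals to the bottom strand there with its 3' end pointing downstream.
Reverse complement of the reverse primer: GTACCCGCAGAAGCAAAC. This occurs on the top strand at positions 61–78.
Amplicon spans positions 6–78: 73 bp.

73 bp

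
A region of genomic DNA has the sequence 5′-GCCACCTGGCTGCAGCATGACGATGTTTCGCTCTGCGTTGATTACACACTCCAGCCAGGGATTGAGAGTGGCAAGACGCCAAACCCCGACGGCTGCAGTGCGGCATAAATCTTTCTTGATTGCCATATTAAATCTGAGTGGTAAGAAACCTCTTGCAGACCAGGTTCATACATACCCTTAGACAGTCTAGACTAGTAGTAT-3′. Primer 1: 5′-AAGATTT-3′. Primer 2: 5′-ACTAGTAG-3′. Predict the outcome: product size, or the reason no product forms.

No product — the primers' 3' ends point away from each other.

Primer 1 (AAGATTT) has reverse complement AAATCTT, which matches the top strand at positions 107–113; primer 1 anneals to the top strand there with its 3' end pointing upstream toward position 107.
Primer 2 (ACTAGTAG) matches the top strand directly at positions 191–198; it anneals to the bottom strand with its 3' end pointing downstream toward position 198.
The 3' ends diverge (primer 1 extends toward position 1, primer 2 toward position 201), so the primers never converge on a shared product.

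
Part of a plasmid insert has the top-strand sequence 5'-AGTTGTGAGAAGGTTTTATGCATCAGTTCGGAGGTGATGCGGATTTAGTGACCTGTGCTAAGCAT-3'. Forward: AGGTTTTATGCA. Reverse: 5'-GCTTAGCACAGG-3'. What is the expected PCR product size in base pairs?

53 bp

Forward primer AGGTTTTATGCA is found on the top strand at positions 11–22.
Reverse complement of the reverse primer: CCTGTGCTAAGC. This occurs on the top strand at positions 52–63.
Product length = (reverse-primer end) − (forward-primer start) + 1 = 63 − 11 + 1 = 53 bp.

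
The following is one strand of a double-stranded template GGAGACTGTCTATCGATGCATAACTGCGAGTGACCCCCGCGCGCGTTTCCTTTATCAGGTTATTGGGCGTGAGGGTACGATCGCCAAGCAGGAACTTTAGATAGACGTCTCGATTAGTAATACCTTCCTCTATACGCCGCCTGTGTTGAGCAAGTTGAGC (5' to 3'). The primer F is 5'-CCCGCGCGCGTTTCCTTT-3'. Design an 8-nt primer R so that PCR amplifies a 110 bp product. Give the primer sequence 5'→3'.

5'-CACAGGCG-3'

The forward primer binds at positions 36–53, so a 110 bp product ends at position 36 + 110 − 1 = 145.
The reverse primer anneals to the top strand over positions 138–145, i.e. to CGCCTGTG.
Its sequence written 5'→3' is the reverse complement: CACAGGCG.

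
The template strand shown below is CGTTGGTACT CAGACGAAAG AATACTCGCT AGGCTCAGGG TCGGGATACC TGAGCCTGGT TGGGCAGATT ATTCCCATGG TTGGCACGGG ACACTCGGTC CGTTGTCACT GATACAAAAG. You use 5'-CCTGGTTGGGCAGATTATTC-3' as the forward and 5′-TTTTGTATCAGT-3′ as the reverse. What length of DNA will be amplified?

65 bp

The forward primer matches the template at positions 55–74.
Taking the reverse complement of TTTTGTATCAGT gives ACTGATACAAAA, found at positions 108–119 on the template; the primer anneals here to the top strand with its 3' end pointing upstream.
The product runs from position 55 to position 119, so its length is 119 − 55 + 1 = 65 bp.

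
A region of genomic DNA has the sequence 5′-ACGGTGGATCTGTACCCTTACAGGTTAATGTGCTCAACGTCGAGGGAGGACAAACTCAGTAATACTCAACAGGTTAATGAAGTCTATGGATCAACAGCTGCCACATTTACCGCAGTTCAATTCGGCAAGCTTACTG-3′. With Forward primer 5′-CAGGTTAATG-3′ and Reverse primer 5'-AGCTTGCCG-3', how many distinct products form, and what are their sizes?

The forward primer CAGGTTAATG matches the top strand at positions 21–30, 70–79.
The reverse primer's reverse complement is CGGCAAGCT, matching at positions 123–131.
Each forward site pairs with the reverse site to give a product ending at position 131: sizes 111, 62 bp.

Two products: 111 bp, 62 bp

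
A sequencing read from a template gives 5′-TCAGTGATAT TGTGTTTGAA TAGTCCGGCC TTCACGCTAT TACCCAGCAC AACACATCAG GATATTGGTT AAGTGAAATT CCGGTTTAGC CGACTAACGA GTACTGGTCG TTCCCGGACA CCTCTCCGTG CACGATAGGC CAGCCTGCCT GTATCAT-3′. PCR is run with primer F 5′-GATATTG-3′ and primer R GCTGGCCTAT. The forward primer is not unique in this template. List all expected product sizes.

139 bp, 84 bp

The forward primer GATATTG matches the top strand at positions 6–12, 61–67.
The reverse primer's reverse complement is ATAGGCCAGC, matching at positions 135–144.
Each forward site pairs with the reverse site to give a product ending at position 144: sizes 139, 84 bp.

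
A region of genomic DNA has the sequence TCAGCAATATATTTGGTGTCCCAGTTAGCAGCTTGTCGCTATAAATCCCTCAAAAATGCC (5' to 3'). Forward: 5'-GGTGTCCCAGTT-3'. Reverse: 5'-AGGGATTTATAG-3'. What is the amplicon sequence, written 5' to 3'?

5'-GGTGTCCCAGTTAGCAGCTTGTCGCTATAAATCCCT-3'

Forward primer GGTGTCCCAGTT is found on the top strand at positions 15–26.
The reverse primer's reverse complement is CTATAAATCCCT, which matches the template at positions 39–50.
The product is the template from position 15 through 50 (36 bp).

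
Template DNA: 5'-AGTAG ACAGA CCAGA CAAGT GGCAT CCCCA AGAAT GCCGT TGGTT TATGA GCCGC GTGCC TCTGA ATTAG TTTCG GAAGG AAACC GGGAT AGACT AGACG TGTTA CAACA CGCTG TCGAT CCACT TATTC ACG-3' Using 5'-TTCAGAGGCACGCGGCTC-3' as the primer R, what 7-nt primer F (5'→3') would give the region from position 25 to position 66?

The reverse primer's reverse complement GAGCCGCGTGCCTCTGAA matches the template at positions 49–66; the product starts at position 25.
The forward primer is identical to the top strand over positions 25–31: TCCCCAA.

5'-TCCCCAA-3'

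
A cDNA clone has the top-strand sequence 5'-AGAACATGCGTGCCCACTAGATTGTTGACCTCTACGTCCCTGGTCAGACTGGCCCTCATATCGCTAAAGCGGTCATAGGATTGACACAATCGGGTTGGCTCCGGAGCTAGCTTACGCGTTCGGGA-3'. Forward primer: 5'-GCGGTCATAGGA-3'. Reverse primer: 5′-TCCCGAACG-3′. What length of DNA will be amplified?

Forward primer GCGGTCATAGGA is found on the top strand at positions 69–80.
Reverse complement of the reverse primer: CGTTCGGGA. This occurs on the top strand at positions 117–125.
The product runs from position 69 to position 125, so its length is 125 − 69 + 1 = 57 bp.

57 bp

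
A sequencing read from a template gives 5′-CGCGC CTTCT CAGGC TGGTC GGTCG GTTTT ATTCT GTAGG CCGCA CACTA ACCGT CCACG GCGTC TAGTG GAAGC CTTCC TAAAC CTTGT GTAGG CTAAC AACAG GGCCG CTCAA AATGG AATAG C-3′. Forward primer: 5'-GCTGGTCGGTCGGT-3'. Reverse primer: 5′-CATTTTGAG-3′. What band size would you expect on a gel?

Forward primer GCTGGTCGGTCGGT is found on the top strand at positions 14–27.
Reverse complement of the reverse primer: CTCAAAATG. This occurs on the top strand at positions 111–119.
The product runs from position 14 to position 119, so its length is 119 − 14 + 1 = 106 bp.

106 bp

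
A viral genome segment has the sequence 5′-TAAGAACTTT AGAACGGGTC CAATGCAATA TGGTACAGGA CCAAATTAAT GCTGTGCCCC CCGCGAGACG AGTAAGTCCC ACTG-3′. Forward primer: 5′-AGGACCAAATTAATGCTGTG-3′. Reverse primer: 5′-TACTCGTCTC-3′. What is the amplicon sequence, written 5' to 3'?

The forward primer matches the template at positions 37–56.
The reverse primer's reverse complement is GAGACGAGTA, which matches the template at positions 65–74.
The product is the template from position 37 through 74 (38 bp).

5'-AGGACCAAATTAATGCTGTGCCCCCCGCGAGACGAGTA-3'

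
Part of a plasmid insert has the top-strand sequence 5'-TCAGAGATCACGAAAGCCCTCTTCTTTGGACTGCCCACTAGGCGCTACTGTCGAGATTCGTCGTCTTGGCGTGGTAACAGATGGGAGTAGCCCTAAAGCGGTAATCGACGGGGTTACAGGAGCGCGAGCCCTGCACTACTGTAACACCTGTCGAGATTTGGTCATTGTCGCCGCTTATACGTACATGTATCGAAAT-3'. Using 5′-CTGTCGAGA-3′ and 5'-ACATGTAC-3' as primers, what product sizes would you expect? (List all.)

141 bp, 41 bp

The forward primer CTGTCGAGA matches the top strand at positions 48–56, 148–156.
The reverse primer's reverse complement is GTACATGT, matching at positions 181–188.
Each forward site pairs with the reverse site to give a product ending at position 188: sizes 141, 41 bp.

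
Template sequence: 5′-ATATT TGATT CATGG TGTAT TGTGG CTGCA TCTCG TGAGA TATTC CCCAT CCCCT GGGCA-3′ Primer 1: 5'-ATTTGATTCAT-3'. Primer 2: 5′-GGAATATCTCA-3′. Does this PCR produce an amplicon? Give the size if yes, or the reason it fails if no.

Yes — a 44 bp product.

Primer 1 (ATTTGATTCAT) matches the top strand at positions 3–13; it acts as a forward primer.
Primer 2's reverse complement is TGAGATATTCC, matching the top strand at positions 36–46; it acts as a reverse primer.
The 3' ends face each other across positions 3–46, giving a 44 bp product.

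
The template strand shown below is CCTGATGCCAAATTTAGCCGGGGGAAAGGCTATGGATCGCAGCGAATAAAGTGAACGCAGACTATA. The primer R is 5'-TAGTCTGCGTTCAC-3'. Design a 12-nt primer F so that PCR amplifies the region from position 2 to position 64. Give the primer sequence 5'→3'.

The reverse primer's reverse complement GTGAACGCAGACTA matches the template at positions 51–64; the product starts at position 2.
The forward primer is identical to the top strand over positions 2–13: CTGATGCCAAAT.

5'-CTGATGCCAAAT-3'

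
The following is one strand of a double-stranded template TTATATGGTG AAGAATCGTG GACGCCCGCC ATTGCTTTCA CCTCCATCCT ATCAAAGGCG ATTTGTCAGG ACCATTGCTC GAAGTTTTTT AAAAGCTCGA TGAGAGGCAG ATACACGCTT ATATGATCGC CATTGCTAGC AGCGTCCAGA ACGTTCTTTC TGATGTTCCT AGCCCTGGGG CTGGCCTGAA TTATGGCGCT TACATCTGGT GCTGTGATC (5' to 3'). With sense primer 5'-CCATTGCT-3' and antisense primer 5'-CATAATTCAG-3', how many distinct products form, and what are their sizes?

Three products: 167 bp, 124 bp, 66 bp

The forward primer CCATTGCT matches the top strand at positions 29–36, 72–79, 130–137.
The reverse primer's reverse complement is CTGAATTATG, matching at positions 186–195.
Each forward site pairs with the reverse site to give a product ending at position 195: sizes 167, 124, 66 bp.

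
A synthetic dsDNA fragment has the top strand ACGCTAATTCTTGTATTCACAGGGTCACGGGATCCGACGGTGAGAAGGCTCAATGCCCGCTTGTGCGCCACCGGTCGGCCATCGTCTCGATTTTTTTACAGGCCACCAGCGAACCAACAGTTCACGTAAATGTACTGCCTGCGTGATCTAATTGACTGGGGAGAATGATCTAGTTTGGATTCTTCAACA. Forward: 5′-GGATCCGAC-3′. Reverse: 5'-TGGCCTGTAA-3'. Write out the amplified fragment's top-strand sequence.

Forward primer GGATCCGAC is found on the top strand at positions 30–38.
Reverse complement of the reverse primer: TTACAGGCCA. This occurs on the top strand at positions 96–105.
The product is the template from position 30 through 105 (76 bp).

5'-GGATCCGACGGTGAGAAGGCTCAATGCCCGCTTGTGCGCCACCGGTCGGCCATCGTCTCGATTTTTTTACAGGCCA-3'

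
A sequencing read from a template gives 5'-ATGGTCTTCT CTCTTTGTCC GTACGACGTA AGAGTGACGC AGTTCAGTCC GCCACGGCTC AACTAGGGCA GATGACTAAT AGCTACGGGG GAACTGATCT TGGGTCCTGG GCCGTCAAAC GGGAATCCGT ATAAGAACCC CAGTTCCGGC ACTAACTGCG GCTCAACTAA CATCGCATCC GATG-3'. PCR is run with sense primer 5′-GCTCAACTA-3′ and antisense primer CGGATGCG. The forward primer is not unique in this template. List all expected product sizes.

The forward primer GCTCAACTA matches the top strand at positions 57–65, 161–169.
The reverse primer's reverse complement is CGCATCCG, matching at positions 174–181.
Each forward site pairs with the reverse site to give a product ending at position 181: sizes 125, 21 bp.

125 bp, 21 bp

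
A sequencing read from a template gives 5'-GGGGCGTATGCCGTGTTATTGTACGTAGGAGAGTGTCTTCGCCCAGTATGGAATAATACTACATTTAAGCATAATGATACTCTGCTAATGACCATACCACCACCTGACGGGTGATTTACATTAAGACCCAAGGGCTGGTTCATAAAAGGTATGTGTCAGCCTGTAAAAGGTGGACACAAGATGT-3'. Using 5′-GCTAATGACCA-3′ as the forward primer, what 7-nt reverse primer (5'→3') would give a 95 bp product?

5'-TGTGTCC-3'

The forward primer binds at positions 84–94, so a 95 bp product ends at position 84 + 95 − 1 = 178.
The reverse primer anneals to the top strand over positions 172–178, i.e. to GGACACA.
Its sequence written 5'→3' is the reverse complement: TGTGTCC.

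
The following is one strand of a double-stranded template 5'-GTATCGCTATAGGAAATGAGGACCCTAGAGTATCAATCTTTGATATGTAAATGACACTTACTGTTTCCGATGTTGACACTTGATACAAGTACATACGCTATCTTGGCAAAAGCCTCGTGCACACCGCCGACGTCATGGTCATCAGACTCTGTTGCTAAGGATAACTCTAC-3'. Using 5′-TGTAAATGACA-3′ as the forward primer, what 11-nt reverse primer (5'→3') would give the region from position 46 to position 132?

The product's 3' end on the top strand is position 132.
The reverse primer anneals to the top strand over positions 122–132, i.e. to CACCGCCGACG.
Its sequence written 5'→3' is the reverse complement: CGTCGGCGGTG.

5'-CGTCGGCGGTG-3'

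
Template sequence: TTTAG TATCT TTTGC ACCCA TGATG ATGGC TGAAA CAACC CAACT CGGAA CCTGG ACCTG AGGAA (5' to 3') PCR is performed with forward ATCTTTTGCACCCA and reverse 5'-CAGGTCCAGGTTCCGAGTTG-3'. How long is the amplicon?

54 bp

Forward primer ATCTTTTGCACCCA is found on the top strand at positions 7–20.
Taking the reverse complement of CAGGTCCAGGTTCCGAGTTG gives CAACTCGGAACCTGGACCTG, found at positions 41–60 on the template; the primer anneals here to the top strand with its 3' end pointing upstream.
The product runs from position 7 to position 60, so its length is 60 − 7 + 1 = 54 bp.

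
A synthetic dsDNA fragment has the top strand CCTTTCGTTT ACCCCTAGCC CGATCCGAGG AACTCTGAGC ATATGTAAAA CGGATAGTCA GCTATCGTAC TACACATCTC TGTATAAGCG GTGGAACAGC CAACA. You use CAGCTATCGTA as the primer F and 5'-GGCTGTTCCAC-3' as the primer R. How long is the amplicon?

Scanning the template, CAGCTATCGTA occurs at positions 59–69; this primer anneals to the bottom strand there with its 3' end pointing downstream.
Reverse complement of the reverse primer: GTGGAACAGCC. This occurs on the top strand at positions 91–101.
Product length = (reverse-primer end) − (forward-primer start) + 1 = 101 − 59 + 1 = 43 bp.

43 bp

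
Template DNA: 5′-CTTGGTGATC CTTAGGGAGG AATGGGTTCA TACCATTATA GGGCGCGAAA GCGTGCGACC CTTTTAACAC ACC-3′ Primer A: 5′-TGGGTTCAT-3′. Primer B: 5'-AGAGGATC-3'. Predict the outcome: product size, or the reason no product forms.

Primer B (AGAGGATC) does not match the top strand, and its reverse complement GATCCTCT does not match either.
With no annealing site for primer B, no amplification occurs.

No product — primer B has no binding site in the template.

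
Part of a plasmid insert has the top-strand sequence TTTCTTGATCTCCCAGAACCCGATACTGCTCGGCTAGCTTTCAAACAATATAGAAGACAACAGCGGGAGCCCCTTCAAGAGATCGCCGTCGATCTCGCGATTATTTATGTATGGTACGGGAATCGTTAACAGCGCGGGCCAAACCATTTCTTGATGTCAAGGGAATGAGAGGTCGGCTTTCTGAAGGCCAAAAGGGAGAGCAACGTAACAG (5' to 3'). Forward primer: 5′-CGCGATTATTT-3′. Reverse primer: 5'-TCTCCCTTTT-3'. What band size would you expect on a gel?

104 bp

The forward primer matches the template at positions 96–106.
Reverse complement of the reverse primer: AAAAGGGAGA. This occurs on the top strand at positions 190–199.
Amplicon spans positions 96–199: 104 bp.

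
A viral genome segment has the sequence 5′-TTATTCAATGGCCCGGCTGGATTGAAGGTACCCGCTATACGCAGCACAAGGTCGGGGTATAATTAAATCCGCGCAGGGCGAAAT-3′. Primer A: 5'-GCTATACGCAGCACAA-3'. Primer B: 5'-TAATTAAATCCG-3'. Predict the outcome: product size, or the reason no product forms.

No product — both primers anneal to the same strand and extend in the same direction.

Primer A (GCTATACGCAGCACAA) matches the top strand at positions 34–49 (3' end points downstream).
Primer B (TAATTAAATCCG) also matches the top strand directly, at positions 60–71 — its reverse complement CGGATTTAATTA is not present.
Both primers anneal to the bottom strand with 3' ends pointing the same way, so neither can prime synthesis back toward the other.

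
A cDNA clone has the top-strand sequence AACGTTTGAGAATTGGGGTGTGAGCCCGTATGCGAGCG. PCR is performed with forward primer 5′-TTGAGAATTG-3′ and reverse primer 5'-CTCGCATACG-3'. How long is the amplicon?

Scanning the template, TTGAGAATTG occurs at positions 6–15; this primer anneals to the bottom strand there with its 3' end pointing downstream.
Taking the reverse complement of CTCGCATACG gives CGTATGCGAG, found at positions 27–36 on the template; the primer anneals here to the top strand with its 3' end pointing upstream.
Product length = (reverse-primer end) − (forward-primer start) + 1 = 36 − 6 + 1 = 31 bp.

31 bp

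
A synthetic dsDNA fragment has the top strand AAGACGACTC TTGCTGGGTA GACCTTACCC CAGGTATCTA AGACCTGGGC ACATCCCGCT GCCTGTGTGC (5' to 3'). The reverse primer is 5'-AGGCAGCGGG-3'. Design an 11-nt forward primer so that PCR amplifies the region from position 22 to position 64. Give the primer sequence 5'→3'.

5'-ACCTTACCCCA-3'

The reverse primer's reverse complement CCCGCTGCCT matches the template at positions 55–64; the product starts at position 22.
The forward primer is identical to the top strand over positions 22–32: ACCTTACCCCA.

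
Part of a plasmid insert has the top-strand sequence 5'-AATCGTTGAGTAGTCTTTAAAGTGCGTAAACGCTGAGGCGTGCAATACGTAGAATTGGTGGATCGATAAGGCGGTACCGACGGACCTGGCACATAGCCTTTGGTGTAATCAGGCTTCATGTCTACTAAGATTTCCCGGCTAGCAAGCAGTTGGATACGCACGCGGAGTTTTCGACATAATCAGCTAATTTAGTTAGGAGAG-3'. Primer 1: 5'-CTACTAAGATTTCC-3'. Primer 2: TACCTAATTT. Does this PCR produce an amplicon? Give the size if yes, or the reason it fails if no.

Primer 2 (TACCTAATTT) does not match the top strand, and its reverse complement AAATTAGGTA does not match either.
With no annealing site for primer 2, no amplification occurs.

No product — primer 2 has no binding site in the template.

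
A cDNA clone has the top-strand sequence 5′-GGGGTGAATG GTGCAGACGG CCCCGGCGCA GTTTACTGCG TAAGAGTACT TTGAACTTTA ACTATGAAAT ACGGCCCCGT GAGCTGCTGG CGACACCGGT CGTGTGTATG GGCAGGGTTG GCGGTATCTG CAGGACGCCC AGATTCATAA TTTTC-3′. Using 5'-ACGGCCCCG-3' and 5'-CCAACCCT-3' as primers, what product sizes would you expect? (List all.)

105 bp, 51 bp

The forward primer ACGGCCCCG matches the top strand at positions 17–25, 71–79.
The reverse primer's reverse complement is AGGGTTGG, matching at positions 114–121.
Each forward site pairs with the reverse site to give a product ending at position 121: sizes 105, 51 bp.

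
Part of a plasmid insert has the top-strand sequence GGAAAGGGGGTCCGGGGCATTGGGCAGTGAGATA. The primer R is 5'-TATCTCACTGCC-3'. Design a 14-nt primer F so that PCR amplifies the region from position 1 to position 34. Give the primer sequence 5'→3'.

5'-GGAAAGGGGGTCCG-3'

The reverse primer's reverse complement GGCAGTGAGATA matches the template at positions 23–34; the product starts at position 1.
The forward primer is identical to the top strand over positions 1–14: GGAAAGGGGGTCCG.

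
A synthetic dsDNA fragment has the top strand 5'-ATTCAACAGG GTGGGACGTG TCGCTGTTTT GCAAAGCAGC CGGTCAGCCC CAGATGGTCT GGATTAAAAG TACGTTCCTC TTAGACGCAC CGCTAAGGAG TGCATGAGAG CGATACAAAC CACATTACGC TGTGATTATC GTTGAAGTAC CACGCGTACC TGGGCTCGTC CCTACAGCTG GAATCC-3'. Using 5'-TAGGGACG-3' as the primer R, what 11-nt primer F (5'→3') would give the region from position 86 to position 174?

5'-CGCACCGCTAA-3'

The reverse primer's reverse complement CGTCCCTA matches the template at positions 167–174; the product starts at position 86.
The forward primer is identical to the top strand over positions 86–96: CGCACCGCTAA.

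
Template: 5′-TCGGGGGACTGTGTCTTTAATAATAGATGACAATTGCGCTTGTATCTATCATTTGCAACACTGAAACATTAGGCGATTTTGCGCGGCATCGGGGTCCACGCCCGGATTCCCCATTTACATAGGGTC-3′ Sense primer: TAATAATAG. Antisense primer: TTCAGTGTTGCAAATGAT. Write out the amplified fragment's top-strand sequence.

5'-TAATAATAGATGACAATTGCGCTTGTATCTATCATTTGCAACACTGAA-3'

The forward primer matches the template at positions 18–26.
Taking the reverse complement of TTCAGTGTTGCAAATGAT gives ATCATTTGCAACACTGAA, found at positions 48–65 on the template; the primer anneals here to the top strand with its 3' end pointing upstream.
The product is the template from position 18 through 65 (48 bp).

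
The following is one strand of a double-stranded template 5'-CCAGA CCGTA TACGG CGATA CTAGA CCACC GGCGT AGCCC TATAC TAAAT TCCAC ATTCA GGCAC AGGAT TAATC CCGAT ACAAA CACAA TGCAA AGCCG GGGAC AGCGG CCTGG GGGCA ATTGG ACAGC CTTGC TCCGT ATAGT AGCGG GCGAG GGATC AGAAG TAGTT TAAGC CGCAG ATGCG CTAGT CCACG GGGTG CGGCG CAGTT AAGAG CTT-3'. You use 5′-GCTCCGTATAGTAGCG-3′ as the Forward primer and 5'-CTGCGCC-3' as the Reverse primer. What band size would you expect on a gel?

Scanning the template, GCTCCGTATAGTAGCG occurs at positions 134–149; this primer anneals to the bottom strand there with its 3' end pointing downstream.
Reverse complement of the reverse primer: GGCGCAG. This occurs on the top strand at positions 202–208.
Product length = (reverse-primer end) − (forward-primer start) + 1 = 208 − 134 + 1 = 75 bp.

75 bp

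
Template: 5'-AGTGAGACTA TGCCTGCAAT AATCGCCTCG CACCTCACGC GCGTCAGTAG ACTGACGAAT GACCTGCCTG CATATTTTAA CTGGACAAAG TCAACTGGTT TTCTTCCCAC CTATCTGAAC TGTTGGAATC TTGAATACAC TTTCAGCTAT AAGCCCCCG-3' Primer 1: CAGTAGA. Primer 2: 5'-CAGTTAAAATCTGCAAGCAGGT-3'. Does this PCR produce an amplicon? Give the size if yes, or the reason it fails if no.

Primer 2 (CAGTTAAAATCTGCAAGCAGGT) does not match the top strand, and its reverse complement ACCTGCTTGCAGATTTTAACTG does not match either.
With no annealing site for primer 2, no amplification occurs.

No product — primer 2 has no binding site in the template.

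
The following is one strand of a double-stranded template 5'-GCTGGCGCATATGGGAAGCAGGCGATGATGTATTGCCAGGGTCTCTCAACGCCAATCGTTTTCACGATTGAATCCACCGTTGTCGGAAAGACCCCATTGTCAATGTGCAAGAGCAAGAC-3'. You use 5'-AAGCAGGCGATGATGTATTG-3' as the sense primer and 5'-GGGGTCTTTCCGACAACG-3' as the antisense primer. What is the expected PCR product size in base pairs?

Forward primer AAGCAGGCGATGATGTATTG is found on the top strand at positions 16–35.
Taking the reverse complement of GGGGTCTTTCCGACAACG gives CGTTGTCGGAAAGACCCC, found at positions 78–95 on the template; the primer anneals here to the top strand with its 3' end pointing upstream.
Product length = (reverse-primer end) − (forward-primer start) + 1 = 95 − 16 + 1 = 80 bp.

80 bp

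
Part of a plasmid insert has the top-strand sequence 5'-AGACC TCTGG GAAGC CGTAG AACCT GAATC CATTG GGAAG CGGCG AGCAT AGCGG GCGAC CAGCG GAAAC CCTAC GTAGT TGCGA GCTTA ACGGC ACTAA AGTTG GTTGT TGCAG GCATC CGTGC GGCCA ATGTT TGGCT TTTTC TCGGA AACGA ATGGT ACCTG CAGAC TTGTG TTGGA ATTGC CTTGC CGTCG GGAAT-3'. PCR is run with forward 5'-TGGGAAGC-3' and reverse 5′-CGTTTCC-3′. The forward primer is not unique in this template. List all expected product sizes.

The forward primer TGGGAAGC matches the top strand at positions 8–15, 34–41.
The reverse primer's reverse complement is GGAAACG, matching at positions 148–154.
Each forward site pairs with the reverse site to give a product ending at position 154: sizes 147, 121 bp.

147 bp, 121 bp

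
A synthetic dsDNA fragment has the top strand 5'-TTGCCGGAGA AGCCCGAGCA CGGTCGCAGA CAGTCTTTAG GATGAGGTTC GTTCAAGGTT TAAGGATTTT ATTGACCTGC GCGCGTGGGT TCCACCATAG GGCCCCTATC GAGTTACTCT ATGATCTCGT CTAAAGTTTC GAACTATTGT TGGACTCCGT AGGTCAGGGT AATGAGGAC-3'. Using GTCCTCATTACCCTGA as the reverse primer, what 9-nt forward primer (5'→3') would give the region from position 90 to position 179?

The reverse primer's reverse complement TCAGGGTAATGAGGAC matches the template at positions 164–179; the product starts at position 90.
The forward primer is identical to the top strand over positions 90–98: TTCCACCAT.

5'-TTCCACCAT-3'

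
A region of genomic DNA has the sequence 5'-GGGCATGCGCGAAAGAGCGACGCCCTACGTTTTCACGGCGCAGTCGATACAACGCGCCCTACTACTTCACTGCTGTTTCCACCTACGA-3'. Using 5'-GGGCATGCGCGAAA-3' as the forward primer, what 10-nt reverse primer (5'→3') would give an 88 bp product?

The forward primer binds at positions 1–14, so an 88 bp product ends at position 1 + 88 − 1 = 88.
The reverse primer anneals to the top strand over positions 79–88, i.e. to CCACCTACGA.
Its sequence written 5'→3' is the reverse complement: TCGTAGGTGG.

5'-TCGTAGGTGG-3'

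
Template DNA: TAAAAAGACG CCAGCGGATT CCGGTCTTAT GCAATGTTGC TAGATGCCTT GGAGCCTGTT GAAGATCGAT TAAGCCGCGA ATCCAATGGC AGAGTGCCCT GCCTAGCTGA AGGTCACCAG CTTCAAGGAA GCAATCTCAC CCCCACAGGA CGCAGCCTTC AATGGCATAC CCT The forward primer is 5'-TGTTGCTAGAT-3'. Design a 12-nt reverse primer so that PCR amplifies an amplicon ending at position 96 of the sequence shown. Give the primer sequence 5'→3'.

5'-CACTCTGCCATT-3'

The forward primer binds at positions 35–45; the product's 3' end on the top strand is position 96.
The reverse primer anneals to the top strand over positions 85–96, i.e. to AATGGCAGAGTG.
Its sequence written 5'→3' is the reverse complement: CACTCTGCCATT.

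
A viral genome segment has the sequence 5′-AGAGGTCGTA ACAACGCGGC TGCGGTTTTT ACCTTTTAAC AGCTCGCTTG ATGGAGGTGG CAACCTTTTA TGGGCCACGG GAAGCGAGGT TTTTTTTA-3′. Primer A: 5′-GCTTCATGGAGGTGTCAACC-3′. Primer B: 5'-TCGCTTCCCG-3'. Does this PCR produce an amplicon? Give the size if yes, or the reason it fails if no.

No product — primer A has no binding site in the template.

Primer A (GCTTCATGGAGGTGTCAACC) does not match the top strand, and its reverse complement GGTTGACACCTCCATGAAGC does not match either.
With no annealing site for primer A, no amplification occurs.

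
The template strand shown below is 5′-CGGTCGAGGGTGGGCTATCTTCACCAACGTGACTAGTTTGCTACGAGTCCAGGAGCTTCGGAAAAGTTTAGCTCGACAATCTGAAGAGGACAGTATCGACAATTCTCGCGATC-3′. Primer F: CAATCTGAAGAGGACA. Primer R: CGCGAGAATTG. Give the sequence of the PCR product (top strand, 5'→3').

The forward primer matches the template at positions 77–92.
Taking the reverse complement of CGCGAGAATTG gives CAATTCTCGCG, found at positions 100–110 on the template; the primer anneals here to the top strand with its 3' end pointing upstream.
The product is the template from position 77 through 110 (34 bp).

5'-CAATCTGAAGAGGACAGTATCGACAATTCTCGCG-3'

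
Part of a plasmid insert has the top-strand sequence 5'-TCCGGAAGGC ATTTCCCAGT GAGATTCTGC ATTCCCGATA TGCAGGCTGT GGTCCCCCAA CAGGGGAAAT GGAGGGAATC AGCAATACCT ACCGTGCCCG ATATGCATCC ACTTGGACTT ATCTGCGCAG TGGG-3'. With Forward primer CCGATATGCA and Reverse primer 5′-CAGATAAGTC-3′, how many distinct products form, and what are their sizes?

Two products: 91 bp, 28 bp

The forward primer CCGATATGCA matches the top strand at positions 35–44, 98–107.
The reverse primer's reverse complement is GACTTATCTG, matching at positions 116–125.
Each forward site pairs with the reverse site to give a product ending at position 125: sizes 91, 28 bp.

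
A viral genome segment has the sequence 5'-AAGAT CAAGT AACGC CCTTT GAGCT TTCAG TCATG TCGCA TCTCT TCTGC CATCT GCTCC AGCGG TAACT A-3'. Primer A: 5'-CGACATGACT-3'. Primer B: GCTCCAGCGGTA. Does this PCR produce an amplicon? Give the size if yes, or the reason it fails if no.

Primer A (CGACATGACT) has reverse complement AGTCATGTCG, which matches the top strand at positions 29–38; primer A anneals to the top strand there with its 3' end pointing upstream toward position 29.
Primer B (GCTCCAGCGGTA) matches the top strand directly at positions 56–67; it anneals to the bottom strand with its 3' end pointing downstream toward position 67.
The 3' ends diverge (primer A extends toward position 1, primer B toward position 71), so the primers never converge on a shared product.

No product — the primers' 3' ends point away from each other.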